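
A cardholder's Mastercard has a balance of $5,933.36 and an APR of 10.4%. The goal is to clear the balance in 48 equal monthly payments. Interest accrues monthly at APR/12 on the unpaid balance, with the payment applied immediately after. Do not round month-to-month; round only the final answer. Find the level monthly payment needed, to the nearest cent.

Monthly rate r = 10.4%/12 = 0.866667% = 0.00866667.
Level-payment amortization: P = B₀·r / (1 − (1+r)^(−n)) = 5933.36·0.00866667 / (1 − 1.00867^(−48)).
Denominator 1 − (1+r)^(−48) = 0.339136312.
P = 51.4225 / 0.339136312 ≈ 151.63.

$151.63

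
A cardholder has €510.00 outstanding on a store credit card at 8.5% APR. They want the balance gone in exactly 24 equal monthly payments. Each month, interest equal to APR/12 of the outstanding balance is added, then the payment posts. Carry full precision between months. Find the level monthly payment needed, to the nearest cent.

Monthly rate r = 8.5%/12 = 0.708333% = 0.00708333.
Level-payment amortization: P = B₀·r / (1 − (1+r)^(−n)) = 510.00·0.00708333 / (1 − 1.00708^(−24)).
Denominator 1 − (1+r)^(−24) = 0.155829461.
P = 3.6125 / 0.155829461 ≈ 23.18.

€23.18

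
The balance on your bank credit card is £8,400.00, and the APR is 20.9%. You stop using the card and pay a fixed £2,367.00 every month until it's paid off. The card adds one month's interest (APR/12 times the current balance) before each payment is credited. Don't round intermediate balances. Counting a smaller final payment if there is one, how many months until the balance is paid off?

4 months

Monthly rate r = 20.9%/12 = 1.74167% = 0.0174167.
Recurrence: B ← B·(1+r) − £2,367.00.
Month 1: interest £146.30; balance after payment £6,179.30.
Month 2: interest £107.62; balance after payment £3,919.92.
Month 3: interest £68.27; balance after payment £1,621.19.
Month 4: interest £28.24; balance after payment £0.00.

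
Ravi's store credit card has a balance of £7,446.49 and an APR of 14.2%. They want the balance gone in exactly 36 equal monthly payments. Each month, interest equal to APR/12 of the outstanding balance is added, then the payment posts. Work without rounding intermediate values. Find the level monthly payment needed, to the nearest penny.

Monthly rate r = 14.2%/12 = 1.18333% = 0.0118333.
Level-payment amortization: P = B₀·r / (1 − (1+r)^(−n)) = 7446.49·0.0118333 / (1 − 1.01183^(−36)).
Denominator 1 − (1+r)^(−36) = 0.345248307.
P = 88.1168 / 0.345248307 ≈ 255.23.

£255.23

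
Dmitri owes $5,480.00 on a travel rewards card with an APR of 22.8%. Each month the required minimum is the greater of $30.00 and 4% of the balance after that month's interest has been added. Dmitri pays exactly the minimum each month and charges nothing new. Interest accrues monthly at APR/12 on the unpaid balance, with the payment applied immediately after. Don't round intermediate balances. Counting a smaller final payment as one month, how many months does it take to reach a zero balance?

Monthly rate r = 22.8%/12 = 1.9% = 0.019.
While 4% of the post-interest balance exceeds $30.00, each month B ← (B·(1+r))·(1 − 0.04), i.e. B shrinks by the factor (1+r)·0.96 = 0.97824.
This holds for months 1–92. Entering month 93 the balance is $724.03; 4% of the post-interest balance is now below $30.00, so the flat $30.00 minimum applies from here.
From month 93 a fixed $30.00 at rate r clears $724.03 in 33 more payments. Total: 92 + 33 = 125 months.

125 months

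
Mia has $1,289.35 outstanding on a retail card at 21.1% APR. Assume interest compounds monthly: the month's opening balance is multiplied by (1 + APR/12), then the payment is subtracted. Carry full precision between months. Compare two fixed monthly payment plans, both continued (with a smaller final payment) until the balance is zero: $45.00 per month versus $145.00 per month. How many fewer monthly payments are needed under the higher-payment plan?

31 fewer payments

Monthly rate r = 21.1%/12 = 1.75833% = 0.0175833.
At $45.00/mo: n = ⌈−ln(1 − rB₀/P)/ln(1+r)⌉ = 41 payments (last $9.25); total interest = total paid − $1,289.35 = $519.90.
At $145.00/mo: 10 payments (last $109.59); total interest $125.24.
Payments saved = 41 − 10 = 31.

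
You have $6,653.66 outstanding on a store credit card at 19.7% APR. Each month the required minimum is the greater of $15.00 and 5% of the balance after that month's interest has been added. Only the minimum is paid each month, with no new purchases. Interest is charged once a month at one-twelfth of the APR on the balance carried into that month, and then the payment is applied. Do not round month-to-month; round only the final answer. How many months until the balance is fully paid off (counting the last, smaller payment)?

Monthly rate r = 19.7%/12 = 1.64167% = 0.0164167.
While 5% of the post-interest balance exceeds $15.00, each month B ← (B·(1+r))·(1 − 0.05), i.e. B shrinks by the factor (1+r)·0.95 = 0.9656.
This holds for months 1–89. Entering month 90 the balance is $295.02; 5% of the post-interest balance is now below $15.00, so the flat $15.00 minimum applies from here.
From month 90 a fixed $15.00 at rate r clears $295.02 in 24 more payments. Total: 89 + 24 = 113 months.

113 months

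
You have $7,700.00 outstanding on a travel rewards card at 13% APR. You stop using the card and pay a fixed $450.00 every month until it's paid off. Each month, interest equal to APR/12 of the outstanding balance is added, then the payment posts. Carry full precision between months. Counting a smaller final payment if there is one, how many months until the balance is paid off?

20 payments

Monthly rate r = 13%/12 = 1.08333% = 0.0108333.
Recurrence: B ← B·(1+r) − $450.00.
Month 1: interest $83.42; balance after payment $7,333.42.
Month 2: interest $79.45; balance after payment $6,962.86.
Closed form: n = −ln(1 − rB₀/P)/ln(1+r) = −ln(0.81463)/ln(1.01083) ≈ 19.027, so the balance reaches zero during payment 20.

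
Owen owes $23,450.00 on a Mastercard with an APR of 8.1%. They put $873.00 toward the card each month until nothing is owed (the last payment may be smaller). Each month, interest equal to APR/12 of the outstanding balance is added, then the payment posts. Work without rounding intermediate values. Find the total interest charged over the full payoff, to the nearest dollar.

$2,512

Monthly rate r = 8.1%/12 = 0.675% = 0.00675.
Payoff takes n = ⌈−ln(1 − rB₀/P)/ln(1+r)⌉ = ⌈29.738⌉ = 30 payments; the last is $644.60.
Total paid = 29·$873.00 + $644.60 = $25,961.60.
Total interest = total paid − principal = $25,961.60 − $23,450.00 = $2,511.60.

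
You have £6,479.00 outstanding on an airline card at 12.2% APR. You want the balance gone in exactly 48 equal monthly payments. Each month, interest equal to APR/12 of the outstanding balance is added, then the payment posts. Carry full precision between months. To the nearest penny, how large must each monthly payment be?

Monthly rate r = 12.2%/12 = 1.01667% = 0.0101667.
Level-payment amortization: P = B₀·r / (1 − (1+r)^(−n)) = 6479.00·0.0101667 / (1 − 1.01017^(−48)).
Denominator 1 − (1+r)^(−48) = 0.384632741.
P = 65.8698 / 0.384632741 ≈ 171.25.

£171.25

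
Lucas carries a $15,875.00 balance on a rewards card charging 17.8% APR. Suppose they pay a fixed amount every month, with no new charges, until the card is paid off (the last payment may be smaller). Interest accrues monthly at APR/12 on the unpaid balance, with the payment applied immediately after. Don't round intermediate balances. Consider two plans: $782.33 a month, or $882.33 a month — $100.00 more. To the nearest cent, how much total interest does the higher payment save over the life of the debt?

Monthly rate r = 17.8%/12 = 1.48333% = 0.0148333.
At $782.33/mo: n = ⌈−ln(1 − rB₀/P)/ln(1+r)⌉ = 25 payments (last $251.77); total interest = total paid − $15,875.00 = $3,152.69.
At $882.33/mo: 22 payments (last $74.69); total interest $2,728.62.
Interest saved = $3,152.69 − $2,728.62 = $424.07.

$424.07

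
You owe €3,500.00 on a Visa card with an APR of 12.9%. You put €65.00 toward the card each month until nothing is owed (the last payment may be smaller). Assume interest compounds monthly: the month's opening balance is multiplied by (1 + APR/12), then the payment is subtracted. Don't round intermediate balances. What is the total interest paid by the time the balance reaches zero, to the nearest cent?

Monthly rate r = 12.9%/12 = 1.075% = 0.01075.
Payoff takes n = ⌈−ln(1 − rB₀/P)/ln(1+r)⌉ = ⌈80.874⌉ = 81 payments; the last is €56.86.
Total paid = 80·€65.00 + €56.86 = €5,256.86.
Total interest = total paid − principal = €5,256.86 − €3,500.00 = €1,756.86.

€1,756.86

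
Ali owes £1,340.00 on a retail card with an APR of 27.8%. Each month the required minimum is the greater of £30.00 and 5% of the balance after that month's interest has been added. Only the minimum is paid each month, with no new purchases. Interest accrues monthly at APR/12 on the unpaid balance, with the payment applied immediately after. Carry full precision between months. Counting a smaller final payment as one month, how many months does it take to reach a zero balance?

56 months

Monthly rate r = 27.8%/12 = 2.31667% = 0.0231667.
While 5% of the post-interest balance exceeds £30.00, each month B ← (B·(1+r))·(1 − 0.05), i.e. B shrinks by the factor (1+r)·0.95 = 0.97201.
This holds for months 1–30. Entering month 31 the balance is £571.75; 5% of the post-interest balance is now below £30.00, so the flat £30.00 minimum applies from here.
From month 31 a fixed £30.00 at rate r clears £571.75 in 26 more payments. Total: 30 + 26 = 56 months.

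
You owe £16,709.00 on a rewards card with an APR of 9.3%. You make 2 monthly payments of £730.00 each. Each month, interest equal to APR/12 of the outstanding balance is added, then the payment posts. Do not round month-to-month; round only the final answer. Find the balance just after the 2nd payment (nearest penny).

Monthly rate r = 9.3%/12 = 0.775% = 0.00775.
Each month: B ← B·(1+r) − £730.00.
Month 1: interest £129.49; balance after payment £16,108.49.
Month 2: interest £124.84; balance after payment £15,503.34.

£15,503.34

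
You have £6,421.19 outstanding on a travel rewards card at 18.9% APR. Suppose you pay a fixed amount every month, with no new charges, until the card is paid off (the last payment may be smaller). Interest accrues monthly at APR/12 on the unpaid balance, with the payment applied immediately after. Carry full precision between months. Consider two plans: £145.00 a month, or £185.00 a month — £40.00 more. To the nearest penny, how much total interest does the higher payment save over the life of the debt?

Monthly rate r = 18.9%/12 = 1.575% = 0.01575.
At £145.00/mo: n = ⌈−ln(1 − rB₀/P)/ln(1+r)⌉ = 77 payments (last £73.74); total interest = total paid − £6,421.19 = £4,672.55.
At £185.00/mo: 51 payments (last £115.99); total interest £2,944.80.
Interest saved = £4,672.55 − £2,944.80 = £1,727.75.

£1,727.75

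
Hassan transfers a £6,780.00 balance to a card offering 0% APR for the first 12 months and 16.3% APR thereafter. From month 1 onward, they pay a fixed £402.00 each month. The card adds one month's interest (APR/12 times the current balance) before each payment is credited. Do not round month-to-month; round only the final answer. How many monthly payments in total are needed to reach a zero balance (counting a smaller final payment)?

Promo months 1–12 at r₀ = 0%/12 = 0; months 13+ at r₁ = 16.3%/12 = 0.0135833.
After month 12 (no interest yet): B = £6,780.00 − 12·£402.00 = £1,956.00.
Then at r₁ with £402.00/mo: n₂ = −ln(1 − r₁·B/P)/ln(1+r₁) ≈ 5.07 → 6 more payments.

18 payments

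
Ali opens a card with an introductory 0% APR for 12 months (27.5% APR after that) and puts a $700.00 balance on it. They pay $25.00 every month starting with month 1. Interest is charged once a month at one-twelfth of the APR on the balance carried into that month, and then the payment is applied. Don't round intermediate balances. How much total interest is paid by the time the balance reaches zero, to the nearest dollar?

Promo months 1–12 at r₀ = 0%/12 = 0; months 13+ at r₁ = 27.5%/12 = 0.0229167.
After month 12 (no interest yet): B = $700.00 − 12·$25.00 = $400.00.
Then at r₁ with $25.00/mo: n₂ = −ln(1 − r₁·B/P)/ln(1+r₁) ≈ 20.16 → 21 more payments.
Total paid = 32·$25.00 + $4.01 = $804.01; interest = $804.01 − $700.00 = $104.01.

$104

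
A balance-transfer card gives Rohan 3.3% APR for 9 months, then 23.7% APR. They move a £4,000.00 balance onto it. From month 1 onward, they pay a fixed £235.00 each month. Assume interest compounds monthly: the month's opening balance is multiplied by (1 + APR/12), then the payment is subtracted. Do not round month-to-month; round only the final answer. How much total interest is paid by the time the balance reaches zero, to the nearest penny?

Promo months 1–9 at r₀ = 3.3%/12 = 0.00275; months 10+ at r₁ = 23.7%/12 = 0.01975.
After month 9: iterate B ← B·(1+r₀) − £235.00 for 9 months → £1,961.68.
Then at r₁ with £235.00/mo: n₂ = −ln(1 − r₁·B/P)/ln(1+r₁) ≈ 9.21 → 10 more payments.
Total paid = 18·£235.00 + £50.18 = £4,280.18; interest = £4,280.18 − £4,000.00 = £280.18.

£280.18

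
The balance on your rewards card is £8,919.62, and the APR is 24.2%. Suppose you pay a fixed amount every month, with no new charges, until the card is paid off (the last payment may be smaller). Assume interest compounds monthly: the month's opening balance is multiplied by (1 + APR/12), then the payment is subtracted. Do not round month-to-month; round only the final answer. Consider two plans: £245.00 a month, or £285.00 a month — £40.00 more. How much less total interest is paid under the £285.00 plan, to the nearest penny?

Monthly rate r = 24.2%/12 = 2.01667% = 0.0201667.
At £245.00/mo: n = ⌈−ln(1 − rB₀/P)/ln(1+r)⌉ = 67 payments (last £89.58); total interest = total paid − £8,919.62 = £7,339.96.
At £285.00/mo: 50 payments (last £271.94); total interest £5,317.32.
Interest saved = £7,339.96 − £5,317.32 = £2,022.64.

£2,022.64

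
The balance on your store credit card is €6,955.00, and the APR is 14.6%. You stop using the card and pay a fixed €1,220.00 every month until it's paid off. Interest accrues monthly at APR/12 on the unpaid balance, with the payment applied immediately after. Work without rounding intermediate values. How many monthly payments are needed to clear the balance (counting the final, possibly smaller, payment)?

Monthly rate r = 14.6%/12 = 1.21667% = 0.0121667.
Recurrence: B ← B·(1+r) − €1,220.00.
Month 1: interest €84.62; balance after payment €5,819.62.
Month 2: interest €70.81; balance after payment €4,670.42.
Month 3: interest €56.82; balance after payment €3,507.25.
Month 4: interest €42.67; balance after payment €2,329.92.
Month 5: interest €28.35; balance after payment €1,138.27.
Month 6: interest €13.85; balance after payment €0.00.

6 months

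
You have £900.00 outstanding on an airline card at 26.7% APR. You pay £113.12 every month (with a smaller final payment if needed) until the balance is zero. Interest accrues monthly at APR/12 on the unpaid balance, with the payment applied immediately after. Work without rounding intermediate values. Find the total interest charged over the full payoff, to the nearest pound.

Monthly rate r = 26.7%/12 = 2.225% = 0.02225.
Payoff takes n = ⌈−ln(1 − rB₀/P)/ln(1+r)⌉ = ⌈8.853⌉ = 9 payments; the last is £96.69.
Total paid = 8·£113.12 + £96.69 = £1,001.65.
Total interest = total paid − principal = £1,001.65 − £900.00 = £101.65.

£102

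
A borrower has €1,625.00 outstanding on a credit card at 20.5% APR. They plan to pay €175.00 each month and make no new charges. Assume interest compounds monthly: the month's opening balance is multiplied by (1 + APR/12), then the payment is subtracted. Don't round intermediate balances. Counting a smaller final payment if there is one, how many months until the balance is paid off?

11 months

Monthly rate r = 20.5%/12 = 1.70833% = 0.0170833.
Recurrence: B ← B·(1+r) − €175.00.
Month 1: interest €27.76; balance after payment €1,477.76.
Month 2: interest €25.25; balance after payment €1,328.01.
Closed form: n = −ln(1 − rB₀/P)/ln(1+r) = −ln(0.84137)/ln(1.01708) ≈ 10.197, so the balance reaches zero during payment 11.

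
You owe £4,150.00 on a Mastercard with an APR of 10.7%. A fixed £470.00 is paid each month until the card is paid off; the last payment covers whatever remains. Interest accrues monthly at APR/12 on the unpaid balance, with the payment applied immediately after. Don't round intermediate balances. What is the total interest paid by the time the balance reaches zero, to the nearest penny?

£192.11

Monthly rate r = 10.7%/12 = 0.891667% = 0.00891667.
Payoff takes n = ⌈−ln(1 − rB₀/P)/ln(1+r)⌉ = ⌈9.238⌉ = 10 payments; the last is £112.11.
Total paid = 9·£470.00 + £112.11 = £4,342.11.
Total interest = total paid − principal = £4,342.11 − £4,150.00 = £192.11.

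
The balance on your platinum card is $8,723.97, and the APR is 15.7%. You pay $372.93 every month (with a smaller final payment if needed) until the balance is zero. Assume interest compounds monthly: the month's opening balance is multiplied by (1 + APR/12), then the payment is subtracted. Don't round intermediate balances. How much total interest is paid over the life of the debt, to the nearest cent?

$1,758.78

Monthly rate r = 15.7%/12 = 1.30833% = 0.0130833.
Payoff takes n = ⌈−ln(1 − rB₀/P)/ln(1+r)⌉ = ⌈28.109⌉ = 29 payments; the last is $40.71.
Total paid = 28·$372.93 + $40.71 = $10,482.75.
Total interest = total paid − principal = $10,482.75 − $8,723.97 = $1,758.78.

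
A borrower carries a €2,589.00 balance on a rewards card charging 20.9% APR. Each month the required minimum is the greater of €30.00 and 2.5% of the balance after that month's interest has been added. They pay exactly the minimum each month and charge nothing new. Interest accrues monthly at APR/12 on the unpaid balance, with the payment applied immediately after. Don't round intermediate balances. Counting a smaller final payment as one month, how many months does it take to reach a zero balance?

165 months

Monthly rate r = 20.9%/12 = 1.74167% = 0.0174167.
While 2.5% of the post-interest balance exceeds €30.00, each month B ← (B·(1+r))·(1 − 0.025), i.e. B shrinks by the factor (1+r)·0.975 = 0.99198.
This holds for months 1–98. Entering month 99 the balance is €1,176.17; 2.5% of the post-interest balance is now below €30.00, so the flat €30.00 minimum applies from here.
From month 99 a fixed €30.00 at rate r clears €1,176.17 in 67 more payments. Total: 98 + 67 = 165 months.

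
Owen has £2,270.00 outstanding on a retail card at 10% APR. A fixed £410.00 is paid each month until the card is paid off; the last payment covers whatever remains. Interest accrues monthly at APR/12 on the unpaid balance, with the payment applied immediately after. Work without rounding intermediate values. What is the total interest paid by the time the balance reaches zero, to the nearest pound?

Monthly rate r = 10%/12 = 0.833333% = 0.00833333.
Payoff takes n = ⌈−ln(1 − rB₀/P)/ln(1+r)⌉ = ⌈5.692⌉ = 6 payments; the last is £284.07.
Total paid = 5·£410.00 + £284.07 = £2,334.07.
Total interest = total paid − principal = £2,334.07 − £2,270.00 = £64.07.

£64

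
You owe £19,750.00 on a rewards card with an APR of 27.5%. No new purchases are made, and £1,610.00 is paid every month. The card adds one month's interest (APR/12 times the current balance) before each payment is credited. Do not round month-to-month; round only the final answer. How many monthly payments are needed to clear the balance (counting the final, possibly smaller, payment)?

Monthly rate r = 27.5%/12 = 2.29167% = 0.0229167.
Recurrence: B ← B·(1+r) − £1,610.00.
Month 1: interest £452.60; balance after payment £18,592.60.
Month 2: interest £426.08; balance after payment £17,408.68.
Closed form: n = −ln(1 − rB₀/P)/ln(1+r) = −ln(0.71888)/ln(1.02292) ≈ 14.567, so the balance reaches zero during payment 15.

15 months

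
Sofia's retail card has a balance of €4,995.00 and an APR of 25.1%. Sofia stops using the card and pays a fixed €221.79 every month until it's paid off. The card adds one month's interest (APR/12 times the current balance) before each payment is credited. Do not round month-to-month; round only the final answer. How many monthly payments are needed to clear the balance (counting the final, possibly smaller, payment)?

31 months

Monthly rate r = 25.1%/12 = 2.09167% = 0.0209167.
Recurrence: B ← B·(1+r) − €221.79.
Month 1: interest €104.48; balance after payment €4,877.69.
Month 2: interest €102.02; balance after payment €4,757.92.
Closed form: n = −ln(1 − rB₀/P)/ln(1+r) = −ln(0.52893)/ln(1.02092) ≈ 30.767, so the balance reaches zero during payment 31.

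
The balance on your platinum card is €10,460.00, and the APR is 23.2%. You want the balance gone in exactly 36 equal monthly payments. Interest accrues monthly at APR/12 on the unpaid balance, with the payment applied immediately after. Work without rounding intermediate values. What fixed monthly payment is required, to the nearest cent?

Monthly rate r = 23.2%/12 = 1.93333% = 0.0193333.
Level-payment amortization: P = B₀·r / (1 − (1+r)^(−n)) = 10460.00·0.0193333 / (1 − 1.01933^(−36)).
Denominator 1 − (1+r)^(−36) = 0.498101554.
P = 202.227 / 0.498101554 ≈ 405.99.

€405.99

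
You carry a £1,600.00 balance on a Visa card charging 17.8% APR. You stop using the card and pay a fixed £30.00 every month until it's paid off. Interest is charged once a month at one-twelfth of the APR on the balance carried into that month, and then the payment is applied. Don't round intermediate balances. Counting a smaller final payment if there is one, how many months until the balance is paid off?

107 payments

Monthly rate r = 17.8%/12 = 1.48333% = 0.0148333.
Recurrence: B ← B·(1+r) − £30.00.
Month 1: interest £23.73; balance after payment £1,593.73.
Month 2: interest £23.64; balance after payment £1,587.37.
Closed form: n = −ln(1 − rB₀/P)/ln(1+r) = −ln(0.20889)/ln(1.01483) ≈ 106.351, so the balance reaches zero during payment 107.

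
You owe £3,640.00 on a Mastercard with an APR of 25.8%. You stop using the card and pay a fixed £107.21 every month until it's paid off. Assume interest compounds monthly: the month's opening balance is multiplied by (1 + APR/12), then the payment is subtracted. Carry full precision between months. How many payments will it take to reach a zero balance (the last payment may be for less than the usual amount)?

Monthly rate r = 25.8%/12 = 2.15% = 0.0215.
Recurrence: B ← B·(1+r) − £107.21.
Month 1: interest £78.26; balance after payment £3,611.05.
Month 2: interest £77.64; balance after payment £3,581.48.
Closed form: n = −ln(1 − rB₀/P)/ln(1+r) = −ln(0.27003)/ln(1.0215) ≈ 61.546, so the balance reaches zero during payment 62.

62 months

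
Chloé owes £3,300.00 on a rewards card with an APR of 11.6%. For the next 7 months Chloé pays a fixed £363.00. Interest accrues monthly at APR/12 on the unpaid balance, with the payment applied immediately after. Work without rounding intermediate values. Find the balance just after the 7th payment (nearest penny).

Monthly rate r = 11.6%/12 = 0.966667% = 0.00966667.
Each month: B ← B·(1+r) − £363.00.
Month 1: interest £31.90; balance after payment £2,968.90.
Month 2: interest £28.70; balance after payment £2,634.60.
Month 3: interest £25.47; balance after payment £2,297.07.
Month 4: interest £22.20; balance after payment £1,956.27.
Month 5: interest £18.91; balance after payment £1,612.18.
Month 6: interest £15.58; balance after payment £1,264.77.
Month 7: interest £12.23; balance after payment £913.99.

£913.99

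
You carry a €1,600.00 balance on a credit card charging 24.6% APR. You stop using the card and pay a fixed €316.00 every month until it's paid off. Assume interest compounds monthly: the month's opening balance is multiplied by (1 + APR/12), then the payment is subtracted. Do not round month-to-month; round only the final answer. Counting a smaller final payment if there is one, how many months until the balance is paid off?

Monthly rate r = 24.6%/12 = 2.05% = 0.0205.
Recurrence: B ← B·(1+r) − €316.00.
Month 1: interest €32.80; balance after payment €1,316.80.
Month 2: interest €26.99; balance after payment €1,027.79.
Month 3: interest €21.07; balance after payment €732.86.
Month 4: interest €15.02; balance after payment €431.89.
Month 5: interest €8.85; balance after payment €124.74.
Month 6: interest €2.56; balance after payment €0.00.

6 months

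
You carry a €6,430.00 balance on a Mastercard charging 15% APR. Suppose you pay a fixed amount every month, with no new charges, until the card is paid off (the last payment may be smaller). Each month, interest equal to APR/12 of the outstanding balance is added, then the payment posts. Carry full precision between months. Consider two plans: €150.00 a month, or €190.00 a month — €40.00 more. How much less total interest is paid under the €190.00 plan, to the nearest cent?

Monthly rate r = 15%/12 = 1.25% = 0.0125.
At €150.00/mo: n = ⌈−ln(1 − rB₀/P)/ln(1+r)⌉ = 62 payments (last €117.74); total interest = total paid − €6,430.00 = €2,837.74.
At €190.00/mo: 45 payments (last €51.74); total interest €1,981.74.
Interest saved = €2,837.74 − €1,981.74 = €856.00.

€856.00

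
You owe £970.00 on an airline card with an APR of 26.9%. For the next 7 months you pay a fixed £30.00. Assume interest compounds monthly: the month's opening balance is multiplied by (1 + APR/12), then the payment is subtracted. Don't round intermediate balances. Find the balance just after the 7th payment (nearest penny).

Monthly rate r = 26.9%/12 = 2.24167% = 0.0224167.
Each month: B ← B·(1+r) − £30.00.
Month 1: interest £21.74; balance after payment £961.74.
Month 2: interest £21.56; balance after payment £953.30.
Month 3: interest £21.37; balance after payment £944.67.
Month 4: interest £21.18; balance after payment £935.85.
Month 5: interest £20.98; balance after payment £926.83.
Month 6: interest £20.78; balance after payment £917.60.
Month 7: interest £20.57; balance after payment £908.17.

£908.17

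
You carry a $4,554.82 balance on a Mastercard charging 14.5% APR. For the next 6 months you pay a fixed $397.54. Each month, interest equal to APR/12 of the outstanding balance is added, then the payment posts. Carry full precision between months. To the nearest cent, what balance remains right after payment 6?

Monthly rate r = 14.5%/12 = 1.20833% = 0.0120833.
Each month: B ← B·(1+r) − $397.54.
Month 1: interest $55.04; balance after payment $4,212.32.
Month 2: interest $50.90; balance after payment $3,865.68.
Month 3: interest $46.71; balance after payment $3,514.85.
Month 4: interest $42.47; balance after payment $3,159.78.
Month 5: interest $38.18; balance after payment $2,800.42.
Month 6: interest $33.84; balance after payment $2,436.72.

$2,436.72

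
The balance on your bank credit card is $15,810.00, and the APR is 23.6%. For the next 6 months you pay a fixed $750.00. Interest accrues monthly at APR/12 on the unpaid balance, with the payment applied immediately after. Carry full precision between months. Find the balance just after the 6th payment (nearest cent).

Monthly rate r = 23.6%/12 = 1.96667% = 0.0196667.
Each month: B ← B·(1+r) − $750.00.
Month 1: interest $310.93; balance after payment $15,370.93.
Month 2: interest $302.29; balance after payment $14,923.22.
Month 3: interest $293.49; balance after payment $14,466.72.
Month 4: interest $284.51; balance after payment $14,001.23.
Month 5: interest $275.36; balance after payment $13,526.58.
Month 6: interest $266.02; balance after payment $13,042.61.

$13,042.61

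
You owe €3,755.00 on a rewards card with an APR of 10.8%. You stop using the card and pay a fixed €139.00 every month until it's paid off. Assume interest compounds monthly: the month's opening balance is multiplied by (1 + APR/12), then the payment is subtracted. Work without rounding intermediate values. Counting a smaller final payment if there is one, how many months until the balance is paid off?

32 payments

Monthly rate r = 10.8%/12 = 0.9% = 0.009.
Recurrence: B ← B·(1+r) − €139.00.
Month 1: interest €33.80; balance after payment €3,649.80.
Month 2: interest €32.85; balance after payment €3,543.64.
Closed form: n = −ln(1 − rB₀/P)/ln(1+r) = −ln(0.75687)/ln(1.009) ≈ 31.091, so the balance reaches zero during payment 32.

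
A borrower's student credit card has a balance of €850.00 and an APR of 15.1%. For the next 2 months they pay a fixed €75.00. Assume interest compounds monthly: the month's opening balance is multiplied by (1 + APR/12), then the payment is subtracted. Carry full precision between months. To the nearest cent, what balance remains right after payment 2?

€720.58

Monthly rate r = 15.1%/12 = 1.25833% = 0.0125833.
Each month: B ← B·(1+r) − €75.00.
Month 1: interest €10.70; balance after payment €785.70.
Month 2: interest €9.89; balance after payment €720.58.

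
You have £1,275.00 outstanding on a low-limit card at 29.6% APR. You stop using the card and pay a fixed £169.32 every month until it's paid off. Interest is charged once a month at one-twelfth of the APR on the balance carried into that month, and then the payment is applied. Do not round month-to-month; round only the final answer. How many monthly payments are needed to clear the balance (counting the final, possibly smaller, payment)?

9 payments

Monthly rate r = 29.6%/12 = 2.46667% = 0.0246667.
Recurrence: B ← B·(1+r) − £169.32.
Month 1: interest £31.45; balance after payment £1,137.13.
Month 2: interest £28.05; balance after payment £995.86.
Closed form: n = −ln(1 − rB₀/P)/ln(1+r) = −ln(0.81426)/ln(1.02467) ≈ 8.433, so the balance reaches zero during payment 9.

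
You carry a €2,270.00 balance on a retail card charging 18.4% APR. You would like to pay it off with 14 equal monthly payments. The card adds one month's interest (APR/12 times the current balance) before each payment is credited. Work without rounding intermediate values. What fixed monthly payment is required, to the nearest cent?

Monthly rate r = 18.4%/12 = 1.53333% = 0.0153333.
Level-payment amortization: P = B₀·r / (1 − (1+r)^(−n)) = 2270.00·0.0153333 / (1 − 1.01533^(−14)).
Denominator 1 − (1+r)^(−14) = 0.191874185.
P = 34.8067 / 0.191874185 ≈ 181.40.

€181.40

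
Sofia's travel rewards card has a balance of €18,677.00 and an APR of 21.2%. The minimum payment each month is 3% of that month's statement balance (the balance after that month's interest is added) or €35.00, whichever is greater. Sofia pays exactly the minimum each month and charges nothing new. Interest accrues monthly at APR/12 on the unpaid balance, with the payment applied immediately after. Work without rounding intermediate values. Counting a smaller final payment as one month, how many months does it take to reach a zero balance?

265 months

Monthly rate r = 21.2%/12 = 1.76667% = 0.0176667.
While 3% of the post-interest balance exceeds €35.00, each month B ← (B·(1+r))·(1 − 0.03), i.e. B shrinks by the factor (1+r)·0.97 = 0.98714.
This holds for months 1–216. Entering month 217 the balance is €1,139.73; 3% of the post-interest balance is now below €35.00, so the flat €35.00 minimum applies from here.
From month 217 a fixed €35.00 at rate r clears €1,139.73 in 49 more payments. Total: 216 + 49 = 265 months.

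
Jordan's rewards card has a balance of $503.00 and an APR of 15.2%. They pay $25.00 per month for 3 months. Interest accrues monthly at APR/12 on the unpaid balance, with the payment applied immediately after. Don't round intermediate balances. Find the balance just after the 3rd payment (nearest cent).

Monthly rate r = 15.2%/12 = 1.26667% = 0.0126667.
Each month: B ← B·(1+r) − $25.00.
Month 1: interest $6.37; balance after payment $484.37.
Month 2: interest $6.14; balance after payment $465.51.
Month 3: interest $5.90; balance after payment $446.40.

$446.40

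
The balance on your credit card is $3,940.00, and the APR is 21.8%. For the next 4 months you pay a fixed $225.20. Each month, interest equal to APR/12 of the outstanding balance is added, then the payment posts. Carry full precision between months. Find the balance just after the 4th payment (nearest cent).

$3,308.56

Monthly rate r = 21.8%/12 = 1.81667% = 0.0181667.
Each month: B ← B·(1+r) − $225.20.
Month 1: interest $71.58; balance after payment $3,786.38.
Month 2: interest $68.79; balance after payment $3,629.96.
Month 3: interest $65.94; balance after payment $3,470.71.
Month 4: interest $63.05; balance after payment $3,308.56.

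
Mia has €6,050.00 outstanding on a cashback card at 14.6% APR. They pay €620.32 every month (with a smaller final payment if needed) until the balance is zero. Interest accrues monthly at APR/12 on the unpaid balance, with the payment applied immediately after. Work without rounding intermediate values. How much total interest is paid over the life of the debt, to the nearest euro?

€430

Monthly rate r = 14.6%/12 = 1.21667% = 0.0121667.
Payoff takes n = ⌈−ln(1 − rB₀/P)/ln(1+r)⌉ = ⌈10.445⌉ = 11 payments; the last is €276.97.
Total paid = 10·€620.32 + €276.97 = €6,480.17.
Total interest = total paid − principal = €6,480.17 − €6,050.00 = €430.17.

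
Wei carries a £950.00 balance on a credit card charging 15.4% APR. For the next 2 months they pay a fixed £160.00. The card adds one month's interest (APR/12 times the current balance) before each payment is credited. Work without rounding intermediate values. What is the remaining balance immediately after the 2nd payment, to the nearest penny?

£652.49

Monthly rate r = 15.4%/12 = 1.28333% = 0.0128333.
Each month: B ← B·(1+r) − £160.00.
Month 1: interest £12.19; balance after payment £802.19.
Month 2: interest £10.29; balance after payment £652.49.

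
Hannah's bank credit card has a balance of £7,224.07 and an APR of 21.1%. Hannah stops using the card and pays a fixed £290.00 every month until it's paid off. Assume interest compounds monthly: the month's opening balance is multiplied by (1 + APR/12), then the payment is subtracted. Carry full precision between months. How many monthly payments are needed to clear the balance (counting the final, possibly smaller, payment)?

Monthly rate r = 21.1%/12 = 1.75833% = 0.0175833.
Recurrence: B ← B·(1+r) − £290.00.
Month 1: interest £127.02; balance after payment £7,061.09.
Month 2: interest £124.16; balance after payment £6,895.25.
Closed form: n = −ln(1 − rB₀/P)/ln(1+r) = −ln(0.56199)/ln(1.01758) ≈ 33.061, so the balance reaches zero during payment 34.

34 months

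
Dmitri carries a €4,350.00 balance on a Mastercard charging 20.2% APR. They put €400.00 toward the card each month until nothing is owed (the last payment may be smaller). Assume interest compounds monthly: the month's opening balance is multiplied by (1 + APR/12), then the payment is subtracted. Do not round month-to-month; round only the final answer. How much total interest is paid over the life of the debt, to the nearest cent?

€495.24

Monthly rate r = 20.2%/12 = 1.68333% = 0.0168333.
Payoff takes n = ⌈−ln(1 − rB₀/P)/ln(1+r)⌉ = ⌈12.112⌉ = 13 payments; the last is €45.24.
Total paid = 12·€400.00 + €45.24 = €4,845.24.
Total interest = total paid − principal = €4,845.24 − €4,350.00 = €495.24.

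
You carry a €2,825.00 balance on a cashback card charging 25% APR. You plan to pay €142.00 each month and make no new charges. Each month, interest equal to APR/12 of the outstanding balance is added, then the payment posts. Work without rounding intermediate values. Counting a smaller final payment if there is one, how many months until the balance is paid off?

26 payments

Monthly rate r = 25%/12 = 2.08333% = 0.0208333.
Recurrence: B ← B·(1+r) − €142.00.
Month 1: interest €58.85; balance after payment €2,741.85.
Month 2: interest €57.12; balance after payment €2,656.98.
Closed form: n = −ln(1 − rB₀/P)/ln(1+r) = −ln(0.58553)/ln(1.02083) ≈ 25.958, so the balance reaches zero during payment 26.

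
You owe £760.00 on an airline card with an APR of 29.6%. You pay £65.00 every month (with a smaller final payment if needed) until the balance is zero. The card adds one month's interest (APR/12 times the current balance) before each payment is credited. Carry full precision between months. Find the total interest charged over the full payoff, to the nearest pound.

Monthly rate r = 29.6%/12 = 2.46667% = 0.0246667.
Payoff takes n = ⌈−ln(1 − rB₀/P)/ln(1+r)⌉ = ⌈13.964⌉ = 14 payments; the last is £62.66.
Total paid = 13·£65.00 + £62.66 = £907.66.
Total interest = total paid − principal = £907.66 − £760.00 = £147.66.

£148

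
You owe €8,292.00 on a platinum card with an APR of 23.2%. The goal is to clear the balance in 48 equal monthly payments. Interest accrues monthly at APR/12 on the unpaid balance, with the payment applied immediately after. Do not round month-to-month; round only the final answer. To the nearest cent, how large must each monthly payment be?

Monthly rate r = 23.2%/12 = 1.93333% = 0.0193333.
Level-payment amortization: P = B₀·r / (1 − (1+r)^(−n)) = 8292.00·0.0193333 / (1 − 1.01933^(−48)).
Denominator 1 − (1+r)^(−48) = 0.601139403.
P = 160.312 / 0.601139403 ≈ 266.68.

€266.68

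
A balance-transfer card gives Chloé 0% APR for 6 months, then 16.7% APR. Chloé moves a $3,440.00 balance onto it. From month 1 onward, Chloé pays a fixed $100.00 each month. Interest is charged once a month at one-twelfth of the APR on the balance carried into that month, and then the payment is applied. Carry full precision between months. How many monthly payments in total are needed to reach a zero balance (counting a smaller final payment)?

43 payments

Promo months 1–6 at r₀ = 0%/12 = 0; months 7+ at r₁ = 16.7%/12 = 0.0139167.
After month 6 (no interest yet): B = $3,440.00 − 6·$100.00 = $2,840.00.
Then at r₁ with $100.00/mo: n₂ = −ln(1 − r₁·B/P)/ln(1+r₁) ≈ 36.39 → 37 more payments.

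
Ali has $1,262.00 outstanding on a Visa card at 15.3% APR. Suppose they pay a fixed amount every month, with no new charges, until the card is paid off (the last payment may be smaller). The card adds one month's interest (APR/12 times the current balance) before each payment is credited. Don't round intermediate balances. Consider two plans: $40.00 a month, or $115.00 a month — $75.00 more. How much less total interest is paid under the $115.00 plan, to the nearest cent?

Monthly rate r = 15.3%/12 = 1.275% = 0.01275.
At $40.00/mo: n = ⌈−ln(1 − rB₀/P)/ln(1+r)⌉ = 41 payments (last $24.77); total interest = total paid − $1,262.00 = $362.77.
At $115.00/mo: 12 payments (last $103.21); total interest $106.21.
Interest saved = $362.77 − $106.21 = $256.56.

$256.56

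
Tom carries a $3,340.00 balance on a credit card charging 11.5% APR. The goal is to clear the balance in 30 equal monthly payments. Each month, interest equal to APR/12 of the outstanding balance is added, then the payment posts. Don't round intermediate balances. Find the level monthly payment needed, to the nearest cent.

$128.63

Monthly rate r = 11.5%/12 = 0.958333% = 0.00958333.
Level-payment amortization: P = B₀·r / (1 − (1+r)^(−n)) = 3340.00·0.00958333 / (1 − 1.00958^(−30)).
Denominator 1 − (1+r)^(−30) = 0.248835894.
P = 32.0083 / 0.248835894 ≈ 128.63.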